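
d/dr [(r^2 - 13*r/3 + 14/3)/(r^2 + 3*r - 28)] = 2*(11*r^2 - 98*r + 161)/(3*(r^4 + 6*r^3 - 47*r^2 - 168*r + 784))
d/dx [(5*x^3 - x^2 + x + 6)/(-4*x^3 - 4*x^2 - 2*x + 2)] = (-12*x^4 - 6*x^3 + 54*x^2 + 22*x + 7)/(2*(4*x^6 + 8*x^5 + 8*x^4 - 3*x^2 - 2*x + 1))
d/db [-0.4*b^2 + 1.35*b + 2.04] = 1.35 - 0.8*b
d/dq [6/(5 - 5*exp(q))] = 3/(10*sinh(q/2)^2)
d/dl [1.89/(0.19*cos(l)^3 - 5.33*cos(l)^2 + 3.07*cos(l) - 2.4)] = (1.0773*cos(l)^2 - 20.1474*cos(l) + 5.8023)*sin(l)/(0.19*cos(l)^3 - 5.33*cos(l)^2 + 3.07*cos(l) - 2.4)^2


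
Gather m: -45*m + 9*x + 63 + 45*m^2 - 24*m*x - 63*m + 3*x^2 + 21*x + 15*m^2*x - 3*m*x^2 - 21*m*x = m^2*(15*x + 45) + m*(-3*x^2 - 45*x - 108) + 3*x^2 + 30*x + 63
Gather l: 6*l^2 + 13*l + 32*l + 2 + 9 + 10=6*l^2 + 45*l + 21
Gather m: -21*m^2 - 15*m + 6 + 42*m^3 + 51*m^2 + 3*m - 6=42*m^3 + 30*m^2 - 12*m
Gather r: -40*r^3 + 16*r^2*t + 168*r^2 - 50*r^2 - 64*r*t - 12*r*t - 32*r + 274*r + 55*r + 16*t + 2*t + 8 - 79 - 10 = -40*r^3 + r^2*(16*t + 118) + r*(297 - 76*t) + 18*t - 81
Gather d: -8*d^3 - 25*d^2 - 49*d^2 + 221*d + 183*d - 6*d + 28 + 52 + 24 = -8*d^3 - 74*d^2 + 398*d + 104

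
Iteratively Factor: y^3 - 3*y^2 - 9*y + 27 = (y - 3)*(y^2 - 9) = (y - 3)^2*(y + 3)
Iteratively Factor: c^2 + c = (c + 1)*(c)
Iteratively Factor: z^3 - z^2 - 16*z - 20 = (z + 2)*(z^2 - 3*z - 10) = (z - 5)*(z + 2)*(z + 2)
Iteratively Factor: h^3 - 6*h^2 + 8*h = (h)*(h^2 - 6*h + 8) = h*(h - 4)*(h - 2)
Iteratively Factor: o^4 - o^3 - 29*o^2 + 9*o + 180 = (o - 5)*(o^3 + 4*o^2 - 9*o - 36) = (o - 5)*(o + 4)*(o^2 - 9) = (o - 5)*(o + 3)*(o + 4)*(o - 3)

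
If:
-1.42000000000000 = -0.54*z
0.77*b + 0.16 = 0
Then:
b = -0.21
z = 2.63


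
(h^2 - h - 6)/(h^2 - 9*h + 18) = (h + 2)/(h - 6)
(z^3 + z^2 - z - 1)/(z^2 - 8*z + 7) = (z^2 + 2*z + 1)/(z - 7)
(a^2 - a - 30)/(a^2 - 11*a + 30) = (a + 5)/(a - 5)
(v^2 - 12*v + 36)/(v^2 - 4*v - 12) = (v - 6)/(v + 2)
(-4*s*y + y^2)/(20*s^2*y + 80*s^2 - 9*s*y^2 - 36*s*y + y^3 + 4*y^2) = y/(-5*s*y - 20*s + y^2 + 4*y)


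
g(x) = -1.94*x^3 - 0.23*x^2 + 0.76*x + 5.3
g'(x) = -5.82*x^2 - 0.46*x + 0.76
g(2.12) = -12.61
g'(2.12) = -26.37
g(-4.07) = 129.19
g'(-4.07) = -93.78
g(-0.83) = 5.62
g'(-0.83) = -2.87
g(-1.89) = 16.14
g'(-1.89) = -19.16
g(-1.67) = 12.42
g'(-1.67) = -14.70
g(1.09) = 3.34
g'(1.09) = -6.66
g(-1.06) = 6.55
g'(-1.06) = -5.29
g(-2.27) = 25.08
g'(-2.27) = -28.19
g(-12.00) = 3315.38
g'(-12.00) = -831.80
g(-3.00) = 53.33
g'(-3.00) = -50.24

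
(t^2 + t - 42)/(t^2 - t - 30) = (t + 7)/(t + 5)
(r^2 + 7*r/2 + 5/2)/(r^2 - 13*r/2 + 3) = (2*r^2 + 7*r + 5)/(2*r^2 - 13*r + 6)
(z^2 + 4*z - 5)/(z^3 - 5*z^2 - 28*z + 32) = (z + 5)/(z^2 - 4*z - 32)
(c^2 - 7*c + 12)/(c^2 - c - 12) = (c - 3)/(c + 3)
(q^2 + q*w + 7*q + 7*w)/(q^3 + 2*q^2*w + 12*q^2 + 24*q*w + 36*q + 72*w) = (q^2 + q*w + 7*q + 7*w)/(q^3 + 2*q^2*w + 12*q^2 + 24*q*w + 36*q + 72*w)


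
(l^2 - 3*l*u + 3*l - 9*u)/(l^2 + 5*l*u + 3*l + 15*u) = (l - 3*u)/(l + 5*u)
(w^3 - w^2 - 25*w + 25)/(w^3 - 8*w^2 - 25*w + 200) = (w - 1)/(w - 8)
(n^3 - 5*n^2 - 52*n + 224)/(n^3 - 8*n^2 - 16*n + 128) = (n + 7)/(n + 4)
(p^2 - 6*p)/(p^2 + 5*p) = (p - 6)/(p + 5)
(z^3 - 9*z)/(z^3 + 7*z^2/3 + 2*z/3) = 3*(z^2 - 9)/(3*z^2 + 7*z + 2)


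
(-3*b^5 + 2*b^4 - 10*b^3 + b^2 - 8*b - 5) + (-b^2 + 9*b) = -3*b^5 + 2*b^4 - 10*b^3 + b - 5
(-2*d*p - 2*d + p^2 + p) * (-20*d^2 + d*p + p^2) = 40*d^3*p + 40*d^3 - 22*d^2*p^2 - 22*d^2*p - d*p^3 - d*p^2 + p^4 + p^3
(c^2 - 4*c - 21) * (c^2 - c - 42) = c^4 - 5*c^3 - 59*c^2 + 189*c + 882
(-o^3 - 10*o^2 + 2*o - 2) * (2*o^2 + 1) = -2*o^5 - 20*o^4 + 3*o^3 - 14*o^2 + 2*o - 2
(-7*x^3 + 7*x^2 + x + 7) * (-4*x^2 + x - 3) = 28*x^5 - 35*x^4 + 24*x^3 - 48*x^2 + 4*x - 21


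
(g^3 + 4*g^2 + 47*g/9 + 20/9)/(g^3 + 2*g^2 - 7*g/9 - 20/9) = (g + 1)/(g - 1)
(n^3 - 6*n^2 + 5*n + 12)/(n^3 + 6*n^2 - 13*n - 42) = (n^2 - 3*n - 4)/(n^2 + 9*n + 14)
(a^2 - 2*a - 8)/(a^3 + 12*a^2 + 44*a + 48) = (a - 4)/(a^2 + 10*a + 24)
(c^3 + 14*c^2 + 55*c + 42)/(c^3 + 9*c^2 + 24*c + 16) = (c^2 + 13*c + 42)/(c^2 + 8*c + 16)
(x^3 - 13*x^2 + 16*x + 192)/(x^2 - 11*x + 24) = (x^2 - 5*x - 24)/(x - 3)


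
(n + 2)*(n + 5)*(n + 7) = n^3 + 14*n^2 + 59*n + 70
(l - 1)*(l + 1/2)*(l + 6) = l^3 + 11*l^2/2 - 7*l/2 - 3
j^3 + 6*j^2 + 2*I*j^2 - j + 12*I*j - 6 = (j + 6)*(j + I)^2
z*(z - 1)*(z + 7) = z^3 + 6*z^2 - 7*z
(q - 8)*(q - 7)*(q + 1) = q^3 - 14*q^2 + 41*q + 56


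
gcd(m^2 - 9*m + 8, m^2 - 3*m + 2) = m - 1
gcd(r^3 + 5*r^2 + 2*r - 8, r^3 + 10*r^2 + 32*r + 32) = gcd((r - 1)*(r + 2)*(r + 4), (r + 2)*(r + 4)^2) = r^2 + 6*r + 8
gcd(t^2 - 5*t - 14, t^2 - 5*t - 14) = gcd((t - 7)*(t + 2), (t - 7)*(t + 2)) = t^2 - 5*t - 14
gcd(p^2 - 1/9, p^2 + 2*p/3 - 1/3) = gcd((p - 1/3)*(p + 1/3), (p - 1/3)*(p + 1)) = p - 1/3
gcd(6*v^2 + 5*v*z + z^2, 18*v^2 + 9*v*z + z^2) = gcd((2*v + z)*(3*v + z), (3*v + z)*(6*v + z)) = 3*v + z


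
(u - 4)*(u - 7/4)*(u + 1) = u^3 - 19*u^2/4 + 5*u/4 + 7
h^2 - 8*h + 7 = (h - 7)*(h - 1)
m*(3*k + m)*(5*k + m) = 15*k^2*m + 8*k*m^2 + m^3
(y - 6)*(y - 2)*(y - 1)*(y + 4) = y^4 - 5*y^3 - 16*y^2 + 68*y - 48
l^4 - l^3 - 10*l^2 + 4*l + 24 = (l - 3)*(l - 2)*(l + 2)^2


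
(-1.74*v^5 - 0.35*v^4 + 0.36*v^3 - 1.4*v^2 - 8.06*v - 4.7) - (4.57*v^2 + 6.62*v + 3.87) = -1.74*v^5 - 0.35*v^4 + 0.36*v^3 - 5.97*v^2 - 14.68*v - 8.57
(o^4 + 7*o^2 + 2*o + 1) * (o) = o^5 + 7*o^3 + 2*o^2 + o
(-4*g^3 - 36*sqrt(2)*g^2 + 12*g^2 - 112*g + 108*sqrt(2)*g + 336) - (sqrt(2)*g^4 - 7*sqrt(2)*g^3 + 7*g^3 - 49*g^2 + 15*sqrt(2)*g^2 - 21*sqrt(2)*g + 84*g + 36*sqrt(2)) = -sqrt(2)*g^4 - 11*g^3 + 7*sqrt(2)*g^3 - 51*sqrt(2)*g^2 + 61*g^2 - 196*g + 129*sqrt(2)*g - 36*sqrt(2) + 336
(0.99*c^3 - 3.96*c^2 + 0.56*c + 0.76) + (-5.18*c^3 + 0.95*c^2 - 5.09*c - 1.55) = -4.19*c^3 - 3.01*c^2 - 4.53*c - 0.79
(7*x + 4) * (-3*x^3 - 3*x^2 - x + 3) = -21*x^4 - 33*x^3 - 19*x^2 + 17*x + 12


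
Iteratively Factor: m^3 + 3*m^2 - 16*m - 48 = (m + 4)*(m^2 - m - 12) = (m - 4)*(m + 4)*(m + 3)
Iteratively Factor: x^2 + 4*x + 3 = (x + 3)*(x + 1)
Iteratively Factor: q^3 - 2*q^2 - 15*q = (q)*(q^2 - 2*q - 15) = q*(q + 3)*(q - 5)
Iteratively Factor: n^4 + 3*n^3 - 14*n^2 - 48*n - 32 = (n + 4)*(n^3 - n^2 - 10*n - 8) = (n + 2)*(n + 4)*(n^2 - 3*n - 4) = (n + 1)*(n + 2)*(n + 4)*(n - 4)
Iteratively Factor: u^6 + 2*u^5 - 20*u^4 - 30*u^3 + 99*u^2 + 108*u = (u + 4)*(u^5 - 2*u^4 - 12*u^3 + 18*u^2 + 27*u) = (u + 3)*(u + 4)*(u^4 - 5*u^3 + 3*u^2 + 9*u) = (u - 3)*(u + 3)*(u + 4)*(u^3 - 2*u^2 - 3*u) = (u - 3)*(u + 1)*(u + 3)*(u + 4)*(u^2 - 3*u) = u*(u - 3)*(u + 1)*(u + 3)*(u + 4)*(u - 3)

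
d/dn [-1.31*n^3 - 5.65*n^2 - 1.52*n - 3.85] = -3.93*n^2 - 11.3*n - 1.52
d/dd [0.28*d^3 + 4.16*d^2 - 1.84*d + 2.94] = 0.84*d^2 + 8.32*d - 1.84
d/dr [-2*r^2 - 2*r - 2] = -4*r - 2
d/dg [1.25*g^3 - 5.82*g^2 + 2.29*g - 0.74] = 3.75*g^2 - 11.64*g + 2.29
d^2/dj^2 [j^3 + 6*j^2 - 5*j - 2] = 6*j + 12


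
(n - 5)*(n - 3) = n^2 - 8*n + 15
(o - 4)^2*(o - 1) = o^3 - 9*o^2 + 24*o - 16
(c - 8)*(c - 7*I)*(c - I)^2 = c^4 - 8*c^3 - 9*I*c^3 - 15*c^2 + 72*I*c^2 + 120*c + 7*I*c - 56*I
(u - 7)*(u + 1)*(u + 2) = u^3 - 4*u^2 - 19*u - 14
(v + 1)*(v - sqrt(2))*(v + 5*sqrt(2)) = v^3 + v^2 + 4*sqrt(2)*v^2 - 10*v + 4*sqrt(2)*v - 10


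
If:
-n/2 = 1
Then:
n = -2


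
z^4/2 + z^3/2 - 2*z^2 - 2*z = z*(z/2 + 1/2)*(z - 2)*(z + 2)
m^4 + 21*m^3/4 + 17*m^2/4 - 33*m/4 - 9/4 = (m - 1)*(m + 1/4)*(m + 3)^2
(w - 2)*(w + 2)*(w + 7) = w^3 + 7*w^2 - 4*w - 28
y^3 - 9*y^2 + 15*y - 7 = (y - 7)*(y - 1)^2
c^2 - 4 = (c - 2)*(c + 2)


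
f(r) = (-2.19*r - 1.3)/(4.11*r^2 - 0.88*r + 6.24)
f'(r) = (0.88 - 8.22*r)*(-2.19*r - 1.3)/(4.11*r^2 - 0.88*r + 6.24)^2 - 2.19/(4.11*r^2 - 0.88*r + 6.24)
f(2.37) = -0.24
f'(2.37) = 0.08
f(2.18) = -0.25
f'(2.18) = 0.09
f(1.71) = -0.30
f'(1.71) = 0.11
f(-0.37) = -0.07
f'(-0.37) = -0.35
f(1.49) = -0.32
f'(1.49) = 0.11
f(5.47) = -0.11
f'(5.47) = 0.02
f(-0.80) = 0.05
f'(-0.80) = -0.19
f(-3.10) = 0.11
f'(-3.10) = 0.02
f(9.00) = -0.06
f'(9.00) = 0.01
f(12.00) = -0.05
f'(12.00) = 0.00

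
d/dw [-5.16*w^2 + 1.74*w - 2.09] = 1.74 - 10.32*w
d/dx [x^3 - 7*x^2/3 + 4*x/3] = 3*x^2 - 14*x/3 + 4/3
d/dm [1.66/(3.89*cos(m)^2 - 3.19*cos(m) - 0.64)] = (12.9148*cos(m) - 5.2954)*sin(m)/(-3.89*cos(m)^2 + 3.19*cos(m) + 0.64)^2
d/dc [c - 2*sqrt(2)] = 1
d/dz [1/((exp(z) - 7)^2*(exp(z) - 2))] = ((2 - exp(z))*(exp(z) - 7) - 2*(exp(z) - 2)^2)*exp(z)/((exp(z) - 7)^3*(exp(z) - 2)^3)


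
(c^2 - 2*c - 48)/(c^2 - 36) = (c - 8)/(c - 6)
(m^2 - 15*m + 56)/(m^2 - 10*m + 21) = (m - 8)/(m - 3)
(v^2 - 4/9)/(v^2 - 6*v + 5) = (v^2 - 4/9)/(v^2 - 6*v + 5)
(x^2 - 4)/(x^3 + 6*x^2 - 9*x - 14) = (x + 2)/(x^2 + 8*x + 7)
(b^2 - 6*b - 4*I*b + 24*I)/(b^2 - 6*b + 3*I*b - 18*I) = (b - 4*I)/(b + 3*I)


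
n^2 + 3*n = n*(n + 3)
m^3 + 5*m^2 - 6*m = m*(m - 1)*(m + 6)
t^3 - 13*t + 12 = (t - 3)*(t - 1)*(t + 4)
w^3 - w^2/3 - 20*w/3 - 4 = (w - 3)*(w + 2/3)*(w + 2)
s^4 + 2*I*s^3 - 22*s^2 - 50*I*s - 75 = (s - 5)*(s + 5)*(s - I)*(s + 3*I)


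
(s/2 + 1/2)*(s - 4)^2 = s^3/2 - 7*s^2/2 + 4*s + 8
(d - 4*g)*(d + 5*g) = d^2 + d*g - 20*g^2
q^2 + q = q*(q + 1)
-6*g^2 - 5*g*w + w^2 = (-6*g + w)*(g + w)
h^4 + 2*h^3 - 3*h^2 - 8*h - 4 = (h - 2)*(h + 1)^2*(h + 2)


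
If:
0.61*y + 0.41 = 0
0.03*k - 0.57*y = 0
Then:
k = -12.77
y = -0.67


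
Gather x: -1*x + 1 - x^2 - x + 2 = -x^2 - 2*x + 3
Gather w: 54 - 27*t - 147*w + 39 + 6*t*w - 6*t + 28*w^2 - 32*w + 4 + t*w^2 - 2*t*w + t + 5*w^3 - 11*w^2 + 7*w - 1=-32*t + 5*w^3 + w^2*(t + 17) + w*(4*t - 172) + 96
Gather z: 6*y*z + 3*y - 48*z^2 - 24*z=3*y - 48*z^2 + z*(6*y - 24)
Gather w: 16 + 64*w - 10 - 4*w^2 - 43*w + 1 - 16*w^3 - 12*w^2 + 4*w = -16*w^3 - 16*w^2 + 25*w + 7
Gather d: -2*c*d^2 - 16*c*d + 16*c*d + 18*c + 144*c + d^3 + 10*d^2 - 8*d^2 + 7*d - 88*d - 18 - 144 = 162*c + d^3 + d^2*(2 - 2*c) - 81*d - 162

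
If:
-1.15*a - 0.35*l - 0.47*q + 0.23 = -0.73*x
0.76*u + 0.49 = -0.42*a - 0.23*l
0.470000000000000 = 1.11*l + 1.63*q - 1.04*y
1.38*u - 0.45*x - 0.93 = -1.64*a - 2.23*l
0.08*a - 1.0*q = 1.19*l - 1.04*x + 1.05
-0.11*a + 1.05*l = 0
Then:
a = -0.42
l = -0.04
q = -6.28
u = -0.40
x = -5.05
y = -10.35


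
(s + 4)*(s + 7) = s^2 + 11*s + 28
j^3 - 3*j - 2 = (j - 2)*(j + 1)^2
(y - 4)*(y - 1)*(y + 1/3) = y^3 - 14*y^2/3 + 7*y/3 + 4/3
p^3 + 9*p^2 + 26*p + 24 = (p + 2)*(p + 3)*(p + 4)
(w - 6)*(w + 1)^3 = w^4 - 3*w^3 - 15*w^2 - 17*w - 6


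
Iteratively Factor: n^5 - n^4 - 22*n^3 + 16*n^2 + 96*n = (n + 4)*(n^4 - 5*n^3 - 2*n^2 + 24*n) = n*(n + 4)*(n^3 - 5*n^2 - 2*n + 24) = n*(n - 3)*(n + 4)*(n^2 - 2*n - 8) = n*(n - 4)*(n - 3)*(n + 4)*(n + 2)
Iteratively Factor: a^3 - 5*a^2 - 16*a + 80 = (a - 5)*(a^2 - 16) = (a - 5)*(a - 4)*(a + 4)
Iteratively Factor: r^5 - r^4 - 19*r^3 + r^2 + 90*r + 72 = (r - 4)*(r^4 + 3*r^3 - 7*r^2 - 27*r - 18) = (r - 4)*(r + 3)*(r^3 - 7*r - 6) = (r - 4)*(r + 2)*(r + 3)*(r^2 - 2*r - 3) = (r - 4)*(r - 3)*(r + 2)*(r + 3)*(r + 1)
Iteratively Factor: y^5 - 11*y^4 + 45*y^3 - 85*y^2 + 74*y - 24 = (y - 1)*(y^4 - 10*y^3 + 35*y^2 - 50*y + 24) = (y - 4)*(y - 1)*(y^3 - 6*y^2 + 11*y - 6) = (y - 4)*(y - 3)*(y - 1)*(y^2 - 3*y + 2) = (y - 4)*(y - 3)*(y - 2)*(y - 1)*(y - 1)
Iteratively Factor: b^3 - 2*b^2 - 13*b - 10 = (b + 2)*(b^2 - 4*b - 5) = (b + 1)*(b + 2)*(b - 5)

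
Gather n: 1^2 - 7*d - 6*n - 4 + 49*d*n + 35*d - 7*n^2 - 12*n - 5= 28*d - 7*n^2 + n*(49*d - 18) - 8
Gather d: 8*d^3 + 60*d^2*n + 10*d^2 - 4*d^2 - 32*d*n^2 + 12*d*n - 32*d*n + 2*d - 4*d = 8*d^3 + d^2*(60*n + 6) + d*(-32*n^2 - 20*n - 2)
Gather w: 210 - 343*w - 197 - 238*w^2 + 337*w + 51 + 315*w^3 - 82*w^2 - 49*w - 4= 315*w^3 - 320*w^2 - 55*w + 60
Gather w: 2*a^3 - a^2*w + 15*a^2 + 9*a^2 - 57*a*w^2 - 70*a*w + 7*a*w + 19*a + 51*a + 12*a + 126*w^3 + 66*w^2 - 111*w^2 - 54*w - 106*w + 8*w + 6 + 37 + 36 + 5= 2*a^3 + 24*a^2 + 82*a + 126*w^3 + w^2*(-57*a - 45) + w*(-a^2 - 63*a - 152) + 84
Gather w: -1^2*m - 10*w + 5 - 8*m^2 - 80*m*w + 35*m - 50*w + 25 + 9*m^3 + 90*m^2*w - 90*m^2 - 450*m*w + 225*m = 9*m^3 - 98*m^2 + 259*m + w*(90*m^2 - 530*m - 60) + 30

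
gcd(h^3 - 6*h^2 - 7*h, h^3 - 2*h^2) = h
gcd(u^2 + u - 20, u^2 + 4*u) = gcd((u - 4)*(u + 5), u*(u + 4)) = 1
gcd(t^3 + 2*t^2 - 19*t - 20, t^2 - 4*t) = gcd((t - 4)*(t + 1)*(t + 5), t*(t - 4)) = t - 4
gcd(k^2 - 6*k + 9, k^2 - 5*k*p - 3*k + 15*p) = k - 3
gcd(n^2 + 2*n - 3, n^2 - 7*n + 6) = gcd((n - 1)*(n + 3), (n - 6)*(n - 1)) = n - 1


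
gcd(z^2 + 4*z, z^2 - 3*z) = z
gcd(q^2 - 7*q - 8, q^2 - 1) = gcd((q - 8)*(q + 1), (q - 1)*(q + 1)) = q + 1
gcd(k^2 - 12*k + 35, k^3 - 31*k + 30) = k - 5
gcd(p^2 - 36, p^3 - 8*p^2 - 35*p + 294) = p + 6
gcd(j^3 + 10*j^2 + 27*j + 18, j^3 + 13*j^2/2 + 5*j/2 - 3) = j^2 + 7*j + 6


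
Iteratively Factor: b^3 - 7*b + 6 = (b - 2)*(b^2 + 2*b - 3) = (b - 2)*(b - 1)*(b + 3)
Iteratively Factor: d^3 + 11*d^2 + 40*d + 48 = (d + 4)*(d^2 + 7*d + 12) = (d + 3)*(d + 4)*(d + 4)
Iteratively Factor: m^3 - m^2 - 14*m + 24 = (m + 4)*(m^2 - 5*m + 6) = (m - 2)*(m + 4)*(m - 3)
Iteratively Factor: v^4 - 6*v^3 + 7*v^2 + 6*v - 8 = (v + 1)*(v^3 - 7*v^2 + 14*v - 8) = (v - 2)*(v + 1)*(v^2 - 5*v + 4) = (v - 4)*(v - 2)*(v + 1)*(v - 1)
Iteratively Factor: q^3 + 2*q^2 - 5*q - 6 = (q - 2)*(q^2 + 4*q + 3) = (q - 2)*(q + 3)*(q + 1)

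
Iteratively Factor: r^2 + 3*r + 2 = (r + 1)*(r + 2)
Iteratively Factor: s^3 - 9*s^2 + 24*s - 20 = (s - 2)*(s^2 - 7*s + 10) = (s - 5)*(s - 2)*(s - 2)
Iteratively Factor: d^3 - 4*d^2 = (d - 4)*(d^2) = d*(d - 4)*(d)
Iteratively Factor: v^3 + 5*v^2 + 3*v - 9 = (v - 1)*(v^2 + 6*v + 9) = (v - 1)*(v + 3)*(v + 3)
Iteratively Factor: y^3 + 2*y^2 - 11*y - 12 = (y + 1)*(y^2 + y - 12) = (y + 1)*(y + 4)*(y - 3)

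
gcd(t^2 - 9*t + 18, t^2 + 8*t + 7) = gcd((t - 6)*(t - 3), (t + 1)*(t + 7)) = 1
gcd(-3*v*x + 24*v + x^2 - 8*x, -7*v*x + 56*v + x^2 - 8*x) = x - 8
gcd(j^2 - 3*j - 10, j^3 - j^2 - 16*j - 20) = j^2 - 3*j - 10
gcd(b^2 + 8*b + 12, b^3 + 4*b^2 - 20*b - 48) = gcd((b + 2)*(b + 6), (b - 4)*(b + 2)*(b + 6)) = b^2 + 8*b + 12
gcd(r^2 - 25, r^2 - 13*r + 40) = r - 5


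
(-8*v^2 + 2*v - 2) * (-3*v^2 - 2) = 24*v^4 - 6*v^3 + 22*v^2 - 4*v + 4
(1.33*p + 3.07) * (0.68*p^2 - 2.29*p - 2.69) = 0.9044*p^3 - 0.9581*p^2 - 10.608*p - 8.2583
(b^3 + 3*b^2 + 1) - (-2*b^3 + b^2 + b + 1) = 3*b^3 + 2*b^2 - b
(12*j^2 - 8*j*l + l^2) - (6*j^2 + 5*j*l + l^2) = 6*j^2 - 13*j*l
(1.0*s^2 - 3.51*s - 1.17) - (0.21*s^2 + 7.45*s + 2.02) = 0.79*s^2 - 10.96*s - 3.19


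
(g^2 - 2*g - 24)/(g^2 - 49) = (g^2 - 2*g - 24)/(g^2 - 49)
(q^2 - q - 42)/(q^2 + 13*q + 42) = (q - 7)/(q + 7)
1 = 1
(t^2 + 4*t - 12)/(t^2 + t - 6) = (t + 6)/(t + 3)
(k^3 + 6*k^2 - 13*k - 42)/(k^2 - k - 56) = (k^2 - k - 6)/(k - 8)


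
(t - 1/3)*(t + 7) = t^2 + 20*t/3 - 7/3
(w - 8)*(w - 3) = w^2 - 11*w + 24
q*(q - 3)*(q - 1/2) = q^3 - 7*q^2/2 + 3*q/2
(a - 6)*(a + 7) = a^2 + a - 42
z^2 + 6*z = z*(z + 6)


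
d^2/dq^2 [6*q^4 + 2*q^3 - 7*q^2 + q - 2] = 72*q^2 + 12*q - 14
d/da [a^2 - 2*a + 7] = 2*a - 2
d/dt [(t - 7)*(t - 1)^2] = 3*(t - 5)*(t - 1)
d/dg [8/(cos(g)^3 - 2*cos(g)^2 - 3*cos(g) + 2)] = -8*(3*sin(g)^2 + 4*cos(g))*sin(g)/(cos(g)^3 - 2*cos(g)^2 - 3*cos(g) + 2)^2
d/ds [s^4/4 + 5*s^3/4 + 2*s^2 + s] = s^3 + 15*s^2/4 + 4*s + 1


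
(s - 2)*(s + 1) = s^2 - s - 2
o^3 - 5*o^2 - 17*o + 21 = (o - 7)*(o - 1)*(o + 3)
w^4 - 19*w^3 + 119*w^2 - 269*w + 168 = (w - 8)*(w - 7)*(w - 3)*(w - 1)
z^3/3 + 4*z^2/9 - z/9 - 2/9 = (z/3 + 1/3)*(z - 2/3)*(z + 1)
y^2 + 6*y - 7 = (y - 1)*(y + 7)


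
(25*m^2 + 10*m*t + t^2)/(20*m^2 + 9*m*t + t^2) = (5*m + t)/(4*m + t)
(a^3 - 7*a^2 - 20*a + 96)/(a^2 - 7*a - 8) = (a^2 + a - 12)/(a + 1)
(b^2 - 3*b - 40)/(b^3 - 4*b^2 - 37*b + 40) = 1/(b - 1)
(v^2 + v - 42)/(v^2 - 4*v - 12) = (v + 7)/(v + 2)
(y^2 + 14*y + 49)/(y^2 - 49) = (y + 7)/(y - 7)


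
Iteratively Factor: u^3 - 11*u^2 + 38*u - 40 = (u - 5)*(u^2 - 6*u + 8) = (u - 5)*(u - 4)*(u - 2)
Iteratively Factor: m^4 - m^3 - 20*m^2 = (m)*(m^3 - m^2 - 20*m) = m*(m + 4)*(m^2 - 5*m) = m^2*(m + 4)*(m - 5)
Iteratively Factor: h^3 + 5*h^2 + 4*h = (h + 4)*(h^2 + h) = h*(h + 4)*(h + 1)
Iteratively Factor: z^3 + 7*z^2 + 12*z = (z + 4)*(z^2 + 3*z) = (z + 3)*(z + 4)*(z)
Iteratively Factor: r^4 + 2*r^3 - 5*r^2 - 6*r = (r)*(r^3 + 2*r^2 - 5*r - 6) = r*(r - 2)*(r^2 + 4*r + 3) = r*(r - 2)*(r + 3)*(r + 1)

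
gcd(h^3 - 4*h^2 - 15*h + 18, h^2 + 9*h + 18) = h + 3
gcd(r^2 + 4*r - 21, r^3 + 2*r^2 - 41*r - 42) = r + 7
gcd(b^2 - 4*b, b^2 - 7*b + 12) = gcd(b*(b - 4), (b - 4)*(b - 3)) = b - 4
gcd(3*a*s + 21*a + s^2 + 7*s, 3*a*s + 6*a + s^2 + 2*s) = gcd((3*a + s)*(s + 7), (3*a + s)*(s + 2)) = 3*a + s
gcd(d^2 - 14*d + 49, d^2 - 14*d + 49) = d^2 - 14*d + 49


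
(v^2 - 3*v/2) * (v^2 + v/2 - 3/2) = v^4 - v^3 - 9*v^2/4 + 9*v/4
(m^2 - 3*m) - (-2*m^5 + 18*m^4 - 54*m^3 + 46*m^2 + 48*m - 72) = 2*m^5 - 18*m^4 + 54*m^3 - 45*m^2 - 51*m + 72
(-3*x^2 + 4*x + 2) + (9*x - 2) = -3*x^2 + 13*x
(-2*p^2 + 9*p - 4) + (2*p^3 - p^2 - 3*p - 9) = 2*p^3 - 3*p^2 + 6*p - 13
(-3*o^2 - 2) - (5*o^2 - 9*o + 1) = -8*o^2 + 9*o - 3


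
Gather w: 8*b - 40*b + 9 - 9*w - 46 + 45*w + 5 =-32*b + 36*w - 32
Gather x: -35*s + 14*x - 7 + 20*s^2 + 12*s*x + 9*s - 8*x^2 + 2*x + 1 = 20*s^2 - 26*s - 8*x^2 + x*(12*s + 16) - 6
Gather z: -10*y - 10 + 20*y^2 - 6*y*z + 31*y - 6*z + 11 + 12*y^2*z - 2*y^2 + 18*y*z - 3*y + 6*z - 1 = 18*y^2 + 18*y + z*(12*y^2 + 12*y)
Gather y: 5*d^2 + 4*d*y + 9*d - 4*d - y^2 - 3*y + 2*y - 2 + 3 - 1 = 5*d^2 + 5*d - y^2 + y*(4*d - 1)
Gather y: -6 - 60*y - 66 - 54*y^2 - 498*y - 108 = -54*y^2 - 558*y - 180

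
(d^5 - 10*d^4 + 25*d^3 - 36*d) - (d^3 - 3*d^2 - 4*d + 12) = d^5 - 10*d^4 + 24*d^3 + 3*d^2 - 32*d - 12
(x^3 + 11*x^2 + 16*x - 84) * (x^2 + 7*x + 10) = x^5 + 18*x^4 + 103*x^3 + 138*x^2 - 428*x - 840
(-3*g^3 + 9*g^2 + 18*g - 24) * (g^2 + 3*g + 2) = -3*g^5 + 39*g^3 + 48*g^2 - 36*g - 48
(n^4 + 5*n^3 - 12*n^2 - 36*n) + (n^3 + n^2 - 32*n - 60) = n^4 + 6*n^3 - 11*n^2 - 68*n - 60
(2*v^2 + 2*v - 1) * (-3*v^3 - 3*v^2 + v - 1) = -6*v^5 - 12*v^4 - v^3 + 3*v^2 - 3*v + 1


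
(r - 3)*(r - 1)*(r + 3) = r^3 - r^2 - 9*r + 9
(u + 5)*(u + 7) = u^2 + 12*u + 35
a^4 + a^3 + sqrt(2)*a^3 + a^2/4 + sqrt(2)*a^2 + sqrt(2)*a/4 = a*(a + 1/2)^2*(a + sqrt(2))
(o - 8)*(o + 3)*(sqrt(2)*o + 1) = sqrt(2)*o^3 - 5*sqrt(2)*o^2 + o^2 - 24*sqrt(2)*o - 5*o - 24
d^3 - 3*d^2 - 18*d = d*(d - 6)*(d + 3)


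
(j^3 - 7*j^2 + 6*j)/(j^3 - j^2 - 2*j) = (-j^2 + 7*j - 6)/(-j^2 + j + 2)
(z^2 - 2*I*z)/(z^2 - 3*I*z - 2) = z/(z - I)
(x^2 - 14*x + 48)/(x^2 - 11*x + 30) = (x - 8)/(x - 5)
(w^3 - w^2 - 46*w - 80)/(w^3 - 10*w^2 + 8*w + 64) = (w + 5)/(w - 4)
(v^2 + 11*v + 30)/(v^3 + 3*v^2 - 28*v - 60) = (v + 5)/(v^2 - 3*v - 10)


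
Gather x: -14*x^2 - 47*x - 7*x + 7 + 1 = -14*x^2 - 54*x + 8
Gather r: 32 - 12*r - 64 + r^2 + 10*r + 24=r^2 - 2*r - 8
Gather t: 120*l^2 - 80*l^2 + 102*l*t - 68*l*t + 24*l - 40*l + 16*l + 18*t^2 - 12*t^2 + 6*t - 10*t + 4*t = 40*l^2 + 34*l*t + 6*t^2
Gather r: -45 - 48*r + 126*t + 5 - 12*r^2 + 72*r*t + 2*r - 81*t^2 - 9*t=-12*r^2 + r*(72*t - 46) - 81*t^2 + 117*t - 40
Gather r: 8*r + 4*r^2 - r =4*r^2 + 7*r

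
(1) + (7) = 8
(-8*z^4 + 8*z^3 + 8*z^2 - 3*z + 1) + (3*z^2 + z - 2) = -8*z^4 + 8*z^3 + 11*z^2 - 2*z - 1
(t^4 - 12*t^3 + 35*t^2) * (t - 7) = t^5 - 19*t^4 + 119*t^3 - 245*t^2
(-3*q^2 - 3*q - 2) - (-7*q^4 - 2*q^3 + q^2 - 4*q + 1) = 7*q^4 + 2*q^3 - 4*q^2 + q - 3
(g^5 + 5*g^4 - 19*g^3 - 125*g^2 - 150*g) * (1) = g^5 + 5*g^4 - 19*g^3 - 125*g^2 - 150*g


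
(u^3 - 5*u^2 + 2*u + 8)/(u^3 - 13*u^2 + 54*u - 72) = (u^2 - u - 2)/(u^2 - 9*u + 18)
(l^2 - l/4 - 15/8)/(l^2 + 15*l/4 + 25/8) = (2*l - 3)/(2*l + 5)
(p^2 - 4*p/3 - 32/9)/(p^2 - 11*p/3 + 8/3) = (p + 4/3)/(p - 1)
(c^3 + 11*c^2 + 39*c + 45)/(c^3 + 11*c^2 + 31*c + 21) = (c^2 + 8*c + 15)/(c^2 + 8*c + 7)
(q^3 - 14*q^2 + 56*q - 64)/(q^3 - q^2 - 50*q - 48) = (q^2 - 6*q + 8)/(q^2 + 7*q + 6)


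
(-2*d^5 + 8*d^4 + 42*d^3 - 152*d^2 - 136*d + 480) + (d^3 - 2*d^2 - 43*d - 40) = -2*d^5 + 8*d^4 + 43*d^3 - 154*d^2 - 179*d + 440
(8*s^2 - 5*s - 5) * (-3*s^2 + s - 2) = -24*s^4 + 23*s^3 - 6*s^2 + 5*s + 10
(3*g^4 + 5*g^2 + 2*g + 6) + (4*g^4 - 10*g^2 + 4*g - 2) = 7*g^4 - 5*g^2 + 6*g + 4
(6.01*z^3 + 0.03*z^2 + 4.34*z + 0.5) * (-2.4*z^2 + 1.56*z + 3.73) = -14.424*z^5 + 9.3036*z^4 + 12.0481*z^3 + 5.6823*z^2 + 16.9682*z + 1.865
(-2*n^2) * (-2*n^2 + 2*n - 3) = 4*n^4 - 4*n^3 + 6*n^2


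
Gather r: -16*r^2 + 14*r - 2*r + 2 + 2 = -16*r^2 + 12*r + 4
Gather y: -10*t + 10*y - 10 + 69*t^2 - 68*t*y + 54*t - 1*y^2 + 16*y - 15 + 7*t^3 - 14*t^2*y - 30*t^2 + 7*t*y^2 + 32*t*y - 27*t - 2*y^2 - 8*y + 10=7*t^3 + 39*t^2 + 17*t + y^2*(7*t - 3) + y*(-14*t^2 - 36*t + 18) - 15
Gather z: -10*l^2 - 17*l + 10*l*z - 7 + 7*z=-10*l^2 - 17*l + z*(10*l + 7) - 7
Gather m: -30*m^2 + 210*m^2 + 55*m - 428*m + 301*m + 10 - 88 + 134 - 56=180*m^2 - 72*m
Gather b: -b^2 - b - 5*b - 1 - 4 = -b^2 - 6*b - 5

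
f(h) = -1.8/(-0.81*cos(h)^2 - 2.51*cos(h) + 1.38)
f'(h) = -1.8*(-1.62*sin(h)*cos(h) - 2.51*sin(h))/(-0.81*cos(h)^2 - 2.51*cos(h) + 1.38)^2 = (2.916*cos(h) + 4.518)*sin(h)/(0.81*cos(h)^2 + 2.51*cos(h) - 1.38)^2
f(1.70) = -1.07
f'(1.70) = 1.44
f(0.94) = 4.71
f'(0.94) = 34.50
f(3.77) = -0.62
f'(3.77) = -0.15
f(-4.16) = -0.73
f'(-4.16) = 0.42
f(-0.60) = 1.45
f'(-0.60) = -2.53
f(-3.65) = -0.61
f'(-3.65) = 0.11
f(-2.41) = -0.64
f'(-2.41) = -0.20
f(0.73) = 1.91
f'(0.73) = 5.05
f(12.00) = 1.37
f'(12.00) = -2.17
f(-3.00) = -0.59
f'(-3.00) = -0.02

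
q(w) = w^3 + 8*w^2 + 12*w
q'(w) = 3*w^2 + 16*w + 12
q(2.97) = 132.41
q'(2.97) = 85.98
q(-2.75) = 6.70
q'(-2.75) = -9.31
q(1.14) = 25.56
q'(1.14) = 34.14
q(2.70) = 110.40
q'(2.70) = 77.07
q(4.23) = 269.59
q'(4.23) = 133.36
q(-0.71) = -4.85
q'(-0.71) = 2.15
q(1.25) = 29.45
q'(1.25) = 36.69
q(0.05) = 0.62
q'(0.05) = 12.81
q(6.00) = 576.00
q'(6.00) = 216.00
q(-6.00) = 0.00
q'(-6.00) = 24.00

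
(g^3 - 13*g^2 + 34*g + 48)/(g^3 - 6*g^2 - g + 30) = (g^3 - 13*g^2 + 34*g + 48)/(g^3 - 6*g^2 - g + 30)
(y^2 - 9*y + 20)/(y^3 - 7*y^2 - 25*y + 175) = (y - 4)/(y^2 - 2*y - 35)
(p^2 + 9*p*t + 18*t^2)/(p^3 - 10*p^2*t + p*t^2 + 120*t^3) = (p + 6*t)/(p^2 - 13*p*t + 40*t^2)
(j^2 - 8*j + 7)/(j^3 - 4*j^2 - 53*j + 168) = (j^2 - 8*j + 7)/(j^3 - 4*j^2 - 53*j + 168)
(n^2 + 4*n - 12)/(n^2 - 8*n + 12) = (n + 6)/(n - 6)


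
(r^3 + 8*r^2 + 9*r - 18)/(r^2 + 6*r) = r + 2 - 3/r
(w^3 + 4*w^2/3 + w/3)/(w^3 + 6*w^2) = (3*w^2 + 4*w + 1)/(3*w*(w + 6))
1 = 1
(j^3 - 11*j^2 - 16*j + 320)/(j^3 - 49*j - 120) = (j - 8)/(j + 3)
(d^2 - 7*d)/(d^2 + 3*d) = (d - 7)/(d + 3)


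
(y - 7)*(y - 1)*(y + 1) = y^3 - 7*y^2 - y + 7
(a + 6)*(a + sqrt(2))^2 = a^3 + 2*sqrt(2)*a^2 + 6*a^2 + 2*a + 12*sqrt(2)*a + 12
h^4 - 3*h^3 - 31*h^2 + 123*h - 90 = (h - 5)*(h - 3)*(h - 1)*(h + 6)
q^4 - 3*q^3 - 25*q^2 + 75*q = q*(q - 5)*(q - 3)*(q + 5)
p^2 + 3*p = p*(p + 3)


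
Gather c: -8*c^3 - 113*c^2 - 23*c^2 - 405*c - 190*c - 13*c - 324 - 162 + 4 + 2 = -8*c^3 - 136*c^2 - 608*c - 480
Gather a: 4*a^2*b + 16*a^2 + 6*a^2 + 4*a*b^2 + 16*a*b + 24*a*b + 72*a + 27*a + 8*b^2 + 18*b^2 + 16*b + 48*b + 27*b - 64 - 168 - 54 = a^2*(4*b + 22) + a*(4*b^2 + 40*b + 99) + 26*b^2 + 91*b - 286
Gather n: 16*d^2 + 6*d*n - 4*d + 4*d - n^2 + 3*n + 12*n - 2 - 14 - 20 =16*d^2 - n^2 + n*(6*d + 15) - 36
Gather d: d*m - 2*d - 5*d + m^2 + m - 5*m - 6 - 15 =d*(m - 7) + m^2 - 4*m - 21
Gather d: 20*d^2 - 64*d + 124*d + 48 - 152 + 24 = 20*d^2 + 60*d - 80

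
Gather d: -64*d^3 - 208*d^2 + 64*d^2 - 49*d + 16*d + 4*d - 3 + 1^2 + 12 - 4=-64*d^3 - 144*d^2 - 29*d + 6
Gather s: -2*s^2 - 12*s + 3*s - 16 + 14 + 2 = -2*s^2 - 9*s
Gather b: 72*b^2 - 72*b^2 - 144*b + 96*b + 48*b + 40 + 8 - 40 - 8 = 0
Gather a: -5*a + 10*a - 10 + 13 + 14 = 5*a + 17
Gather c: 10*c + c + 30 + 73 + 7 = 11*c + 110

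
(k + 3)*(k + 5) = k^2 + 8*k + 15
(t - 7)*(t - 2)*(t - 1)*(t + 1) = t^4 - 9*t^3 + 13*t^2 + 9*t - 14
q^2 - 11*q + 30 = (q - 6)*(q - 5)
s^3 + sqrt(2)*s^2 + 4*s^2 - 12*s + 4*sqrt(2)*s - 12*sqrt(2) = (s - 2)*(s + 6)*(s + sqrt(2))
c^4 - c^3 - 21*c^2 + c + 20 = (c - 5)*(c - 1)*(c + 1)*(c + 4)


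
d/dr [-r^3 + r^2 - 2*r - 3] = -3*r^2 + 2*r - 2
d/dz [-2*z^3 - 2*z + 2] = -6*z^2 - 2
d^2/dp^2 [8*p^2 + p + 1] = 16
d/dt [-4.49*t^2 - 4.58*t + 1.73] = -8.98*t - 4.58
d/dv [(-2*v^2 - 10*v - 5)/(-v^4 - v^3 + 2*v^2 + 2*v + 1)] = v*(-4*v^4 - 32*v^3 - 40*v^2 + v + 16)/(v^8 + 2*v^7 - 3*v^6 - 8*v^5 - 2*v^4 + 6*v^3 + 8*v^2 + 4*v + 1)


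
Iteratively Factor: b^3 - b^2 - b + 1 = (b - 1)*(b^2 - 1) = (b - 1)*(b + 1)*(b - 1)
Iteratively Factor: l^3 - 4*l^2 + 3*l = (l)*(l^2 - 4*l + 3) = l*(l - 3)*(l - 1)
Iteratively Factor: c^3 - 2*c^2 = (c)*(c^2 - 2*c) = c^2*(c - 2)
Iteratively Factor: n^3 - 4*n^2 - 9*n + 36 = (n + 3)*(n^2 - 7*n + 12) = (n - 3)*(n + 3)*(n - 4)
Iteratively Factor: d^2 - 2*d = (d)*(d - 2)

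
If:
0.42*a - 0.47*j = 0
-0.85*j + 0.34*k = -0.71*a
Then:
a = 6.85836909871245*k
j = 6.12875536480687*k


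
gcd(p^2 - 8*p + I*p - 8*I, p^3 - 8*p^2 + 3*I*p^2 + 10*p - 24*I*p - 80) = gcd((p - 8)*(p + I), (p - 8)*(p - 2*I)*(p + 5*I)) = p - 8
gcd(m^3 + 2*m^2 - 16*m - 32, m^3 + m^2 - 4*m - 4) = m + 2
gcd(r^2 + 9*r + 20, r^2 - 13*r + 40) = 1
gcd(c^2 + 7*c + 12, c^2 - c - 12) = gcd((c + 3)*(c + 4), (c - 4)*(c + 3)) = c + 3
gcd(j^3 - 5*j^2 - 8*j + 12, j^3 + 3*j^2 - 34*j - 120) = j - 6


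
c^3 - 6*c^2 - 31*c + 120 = (c - 8)*(c - 3)*(c + 5)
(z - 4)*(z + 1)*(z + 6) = z^3 + 3*z^2 - 22*z - 24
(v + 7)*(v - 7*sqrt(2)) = v^2 - 7*sqrt(2)*v + 7*v - 49*sqrt(2)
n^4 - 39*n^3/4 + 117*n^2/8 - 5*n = n*(n - 8)*(n - 5/4)*(n - 1/2)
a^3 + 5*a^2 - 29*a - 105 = (a - 5)*(a + 3)*(a + 7)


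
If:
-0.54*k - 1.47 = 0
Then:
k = -2.72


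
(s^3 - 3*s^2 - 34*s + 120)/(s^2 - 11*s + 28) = (s^2 + s - 30)/(s - 7)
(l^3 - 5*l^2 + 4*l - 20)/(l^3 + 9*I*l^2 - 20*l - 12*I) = (l^2 - l*(5 + 2*I) + 10*I)/(l^2 + 7*I*l - 6)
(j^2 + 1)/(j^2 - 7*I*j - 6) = (j + I)/(j - 6*I)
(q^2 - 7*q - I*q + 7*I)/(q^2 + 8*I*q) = (q^2 - 7*q - I*q + 7*I)/(q*(q + 8*I))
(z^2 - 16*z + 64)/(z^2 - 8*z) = (z - 8)/z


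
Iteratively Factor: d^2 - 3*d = (d - 3)*(d)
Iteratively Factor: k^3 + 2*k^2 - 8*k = (k - 2)*(k^2 + 4*k) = k*(k - 2)*(k + 4)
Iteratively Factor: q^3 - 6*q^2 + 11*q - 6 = (q - 1)*(q^2 - 5*q + 6) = (q - 3)*(q - 1)*(q - 2)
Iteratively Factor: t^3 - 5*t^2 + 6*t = (t - 3)*(t^2 - 2*t) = t*(t - 3)*(t - 2)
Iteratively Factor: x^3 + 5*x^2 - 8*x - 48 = (x + 4)*(x^2 + x - 12) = (x - 3)*(x + 4)*(x + 4)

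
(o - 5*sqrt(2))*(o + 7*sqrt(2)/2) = o^2 - 3*sqrt(2)*o/2 - 35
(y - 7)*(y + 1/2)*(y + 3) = y^3 - 7*y^2/2 - 23*y - 21/2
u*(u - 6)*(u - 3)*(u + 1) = u^4 - 8*u^3 + 9*u^2 + 18*u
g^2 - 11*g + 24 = (g - 8)*(g - 3)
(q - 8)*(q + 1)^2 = q^3 - 6*q^2 - 15*q - 8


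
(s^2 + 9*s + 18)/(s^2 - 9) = (s + 6)/(s - 3)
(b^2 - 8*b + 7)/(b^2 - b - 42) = (b - 1)/(b + 6)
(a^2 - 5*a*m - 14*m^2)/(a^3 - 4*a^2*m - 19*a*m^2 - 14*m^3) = 1/(a + m)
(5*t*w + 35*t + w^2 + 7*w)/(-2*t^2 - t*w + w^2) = (-5*t*w - 35*t - w^2 - 7*w)/(2*t^2 + t*w - w^2)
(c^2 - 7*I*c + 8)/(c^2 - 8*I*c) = (c + I)/c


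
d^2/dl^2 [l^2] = 2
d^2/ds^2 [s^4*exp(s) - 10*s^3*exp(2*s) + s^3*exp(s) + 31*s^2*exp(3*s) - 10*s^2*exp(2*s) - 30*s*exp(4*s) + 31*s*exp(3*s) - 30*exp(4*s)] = (s^4 - 40*s^3*exp(s) + 9*s^3 + 279*s^2*exp(2*s) - 160*s^2*exp(s) + 18*s^2 - 480*s*exp(3*s) + 651*s*exp(2*s) - 140*s*exp(s) + 6*s - 720*exp(3*s) + 248*exp(2*s) - 20*exp(s))*exp(s)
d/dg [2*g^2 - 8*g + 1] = 4*g - 8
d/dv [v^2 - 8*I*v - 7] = 2*v - 8*I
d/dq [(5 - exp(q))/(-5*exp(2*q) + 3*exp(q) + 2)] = (-(exp(q) - 5)*(10*exp(q) - 3) + 5*exp(2*q) - 3*exp(q) - 2)*exp(q)/(-5*exp(2*q) + 3*exp(q) + 2)^2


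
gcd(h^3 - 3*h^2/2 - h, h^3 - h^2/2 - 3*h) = h^2 - 2*h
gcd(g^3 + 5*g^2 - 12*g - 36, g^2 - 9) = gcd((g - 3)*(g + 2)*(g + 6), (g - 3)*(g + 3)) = g - 3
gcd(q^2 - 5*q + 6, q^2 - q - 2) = q - 2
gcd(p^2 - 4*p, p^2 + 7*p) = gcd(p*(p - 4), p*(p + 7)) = p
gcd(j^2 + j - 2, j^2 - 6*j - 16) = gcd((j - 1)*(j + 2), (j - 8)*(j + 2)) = j + 2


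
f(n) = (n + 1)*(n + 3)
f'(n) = 2*n + 4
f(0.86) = 7.18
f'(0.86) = 5.72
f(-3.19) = 0.42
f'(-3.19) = -2.38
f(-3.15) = 0.32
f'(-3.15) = -2.30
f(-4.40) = 4.76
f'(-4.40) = -4.80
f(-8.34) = 39.20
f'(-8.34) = -12.68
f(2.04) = 15.32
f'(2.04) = 8.08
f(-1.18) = -0.33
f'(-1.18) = 1.64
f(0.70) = 6.29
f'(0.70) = 5.40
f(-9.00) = 48.00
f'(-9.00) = -14.00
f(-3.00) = 0.00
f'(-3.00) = -2.00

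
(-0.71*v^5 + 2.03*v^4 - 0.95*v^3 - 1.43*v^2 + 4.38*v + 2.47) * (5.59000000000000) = -3.9689*v^5 + 11.3477*v^4 - 5.3105*v^3 - 7.9937*v^2 + 24.4842*v + 13.8073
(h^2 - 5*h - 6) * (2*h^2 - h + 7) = 2*h^4 - 11*h^3 - 29*h - 42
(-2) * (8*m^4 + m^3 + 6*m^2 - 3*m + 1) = -16*m^4 - 2*m^3 - 12*m^2 + 6*m - 2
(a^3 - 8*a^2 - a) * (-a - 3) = -a^4 + 5*a^3 + 25*a^2 + 3*a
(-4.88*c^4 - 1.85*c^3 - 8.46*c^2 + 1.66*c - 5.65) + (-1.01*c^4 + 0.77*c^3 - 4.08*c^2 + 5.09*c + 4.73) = -5.89*c^4 - 1.08*c^3 - 12.54*c^2 + 6.75*c - 0.92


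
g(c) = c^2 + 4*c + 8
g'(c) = 2*c + 4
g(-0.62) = 5.90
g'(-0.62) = 2.76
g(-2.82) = 4.67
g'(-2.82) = -1.64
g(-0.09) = 7.65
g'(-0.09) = 3.82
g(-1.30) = 4.49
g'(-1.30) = 1.40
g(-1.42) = 4.34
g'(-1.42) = 1.16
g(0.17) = 8.71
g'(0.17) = 4.34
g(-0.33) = 6.79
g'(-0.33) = 3.34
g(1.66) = 17.40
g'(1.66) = 7.32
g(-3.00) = 5.00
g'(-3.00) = -2.00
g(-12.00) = 104.00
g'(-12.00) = -20.00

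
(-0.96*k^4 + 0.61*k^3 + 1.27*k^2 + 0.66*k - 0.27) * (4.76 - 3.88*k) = 3.7248*k^5 - 6.9364*k^4 - 2.024*k^3 + 3.4844*k^2 + 4.1892*k - 1.2852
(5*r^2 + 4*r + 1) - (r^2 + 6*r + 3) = 4*r^2 - 2*r - 2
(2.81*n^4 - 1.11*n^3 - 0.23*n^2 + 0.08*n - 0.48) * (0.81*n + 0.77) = 2.2761*n^5 + 1.2646*n^4 - 1.041*n^3 - 0.1123*n^2 - 0.3272*n - 0.3696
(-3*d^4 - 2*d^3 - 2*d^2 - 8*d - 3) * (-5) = 15*d^4 + 10*d^3 + 10*d^2 + 40*d + 15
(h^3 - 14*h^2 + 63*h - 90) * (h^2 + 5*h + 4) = h^5 - 9*h^4 - 3*h^3 + 169*h^2 - 198*h - 360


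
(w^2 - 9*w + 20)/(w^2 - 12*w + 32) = (w - 5)/(w - 8)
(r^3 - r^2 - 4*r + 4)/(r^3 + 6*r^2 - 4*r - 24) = (r - 1)/(r + 6)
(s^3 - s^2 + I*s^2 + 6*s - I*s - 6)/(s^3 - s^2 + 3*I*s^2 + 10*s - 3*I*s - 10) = (s + 3*I)/(s + 5*I)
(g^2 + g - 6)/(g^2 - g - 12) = (g - 2)/(g - 4)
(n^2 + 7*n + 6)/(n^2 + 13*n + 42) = (n + 1)/(n + 7)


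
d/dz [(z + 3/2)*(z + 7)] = 2*z + 17/2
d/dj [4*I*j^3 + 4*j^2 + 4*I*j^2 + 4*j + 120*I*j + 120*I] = 12*I*j^2 + 8*j*(1 + I) + 4 + 120*I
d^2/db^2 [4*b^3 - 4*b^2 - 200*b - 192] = 24*b - 8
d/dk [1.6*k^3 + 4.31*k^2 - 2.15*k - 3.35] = 4.8*k^2 + 8.62*k - 2.15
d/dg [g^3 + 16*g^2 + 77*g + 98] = 3*g^2 + 32*g + 77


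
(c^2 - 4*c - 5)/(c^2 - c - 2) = (c - 5)/(c - 2)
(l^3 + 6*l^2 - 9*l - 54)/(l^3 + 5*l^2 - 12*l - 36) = (l + 3)/(l + 2)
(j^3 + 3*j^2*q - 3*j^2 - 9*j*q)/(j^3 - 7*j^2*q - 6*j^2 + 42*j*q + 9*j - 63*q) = j*(-j - 3*q)/(-j^2 + 7*j*q + 3*j - 21*q)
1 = 1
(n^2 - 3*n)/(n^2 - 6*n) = (n - 3)/(n - 6)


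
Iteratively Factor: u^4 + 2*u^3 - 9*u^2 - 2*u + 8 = (u - 2)*(u^3 + 4*u^2 - u - 4) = (u - 2)*(u + 1)*(u^2 + 3*u - 4) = (u - 2)*(u + 1)*(u + 4)*(u - 1)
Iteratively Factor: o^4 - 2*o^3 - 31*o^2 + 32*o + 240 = (o + 3)*(o^3 - 5*o^2 - 16*o + 80) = (o - 4)*(o + 3)*(o^2 - o - 20) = (o - 4)*(o + 3)*(o + 4)*(o - 5)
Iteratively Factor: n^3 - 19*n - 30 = (n + 2)*(n^2 - 2*n - 15) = (n - 5)*(n + 2)*(n + 3)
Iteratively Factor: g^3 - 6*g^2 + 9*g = (g)*(g^2 - 6*g + 9) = g*(g - 3)*(g - 3)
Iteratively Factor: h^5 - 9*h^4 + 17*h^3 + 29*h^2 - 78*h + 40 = (h - 1)*(h^4 - 8*h^3 + 9*h^2 + 38*h - 40) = (h - 5)*(h - 1)*(h^3 - 3*h^2 - 6*h + 8) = (h - 5)*(h - 1)^2*(h^2 - 2*h - 8) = (h - 5)*(h - 4)*(h - 1)^2*(h + 2)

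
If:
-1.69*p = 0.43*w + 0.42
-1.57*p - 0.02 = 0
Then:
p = -0.01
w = -0.93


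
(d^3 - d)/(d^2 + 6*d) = (d^2 - 1)/(d + 6)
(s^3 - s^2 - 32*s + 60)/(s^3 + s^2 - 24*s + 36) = (s - 5)/(s - 3)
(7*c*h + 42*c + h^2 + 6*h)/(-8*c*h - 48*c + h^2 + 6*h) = (-7*c - h)/(8*c - h)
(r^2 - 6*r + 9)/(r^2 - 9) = (r - 3)/(r + 3)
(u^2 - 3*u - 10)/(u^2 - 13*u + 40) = (u + 2)/(u - 8)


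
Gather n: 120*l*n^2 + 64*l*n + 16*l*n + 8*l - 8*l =120*l*n^2 + 80*l*n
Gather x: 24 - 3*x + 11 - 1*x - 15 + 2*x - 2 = 18 - 2*x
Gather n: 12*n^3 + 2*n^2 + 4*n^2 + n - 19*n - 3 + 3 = 12*n^3 + 6*n^2 - 18*n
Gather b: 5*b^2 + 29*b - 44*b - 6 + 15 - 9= 5*b^2 - 15*b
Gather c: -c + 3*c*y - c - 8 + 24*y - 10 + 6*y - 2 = c*(3*y - 2) + 30*y - 20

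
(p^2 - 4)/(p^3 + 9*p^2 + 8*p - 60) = (p + 2)/(p^2 + 11*p + 30)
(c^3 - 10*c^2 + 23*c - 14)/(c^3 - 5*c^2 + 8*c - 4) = (c - 7)/(c - 2)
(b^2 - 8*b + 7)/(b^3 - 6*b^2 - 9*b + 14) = 1/(b + 2)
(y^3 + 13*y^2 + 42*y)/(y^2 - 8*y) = (y^2 + 13*y + 42)/(y - 8)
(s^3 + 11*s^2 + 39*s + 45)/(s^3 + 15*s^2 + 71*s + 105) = (s + 3)/(s + 7)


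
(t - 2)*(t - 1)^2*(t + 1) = t^4 - 3*t^3 + t^2 + 3*t - 2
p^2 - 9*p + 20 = (p - 5)*(p - 4)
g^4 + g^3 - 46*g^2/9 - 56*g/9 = g*(g - 7/3)*(g + 4/3)*(g + 2)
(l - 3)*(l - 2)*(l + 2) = l^3 - 3*l^2 - 4*l + 12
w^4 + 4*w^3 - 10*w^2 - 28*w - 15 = (w - 3)*(w + 1)^2*(w + 5)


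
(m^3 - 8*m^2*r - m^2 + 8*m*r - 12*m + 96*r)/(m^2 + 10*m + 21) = (m^2 - 8*m*r - 4*m + 32*r)/(m + 7)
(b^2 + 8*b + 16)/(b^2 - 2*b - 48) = (b^2 + 8*b + 16)/(b^2 - 2*b - 48)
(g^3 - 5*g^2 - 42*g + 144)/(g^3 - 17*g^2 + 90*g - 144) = (g + 6)/(g - 6)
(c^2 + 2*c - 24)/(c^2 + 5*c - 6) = (c - 4)/(c - 1)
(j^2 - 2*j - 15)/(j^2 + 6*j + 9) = (j - 5)/(j + 3)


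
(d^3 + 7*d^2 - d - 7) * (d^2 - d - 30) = d^5 + 6*d^4 - 38*d^3 - 216*d^2 + 37*d + 210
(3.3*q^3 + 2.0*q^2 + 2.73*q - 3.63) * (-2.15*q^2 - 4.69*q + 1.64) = -7.095*q^5 - 19.777*q^4 - 9.8375*q^3 - 1.7192*q^2 + 21.5019*q - 5.9532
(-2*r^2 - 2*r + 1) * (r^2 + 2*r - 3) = -2*r^4 - 6*r^3 + 3*r^2 + 8*r - 3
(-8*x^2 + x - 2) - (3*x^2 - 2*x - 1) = -11*x^2 + 3*x - 1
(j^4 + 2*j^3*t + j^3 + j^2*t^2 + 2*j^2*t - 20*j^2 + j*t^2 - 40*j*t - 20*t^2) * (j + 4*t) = j^5 + 6*j^4*t + j^4 + 9*j^3*t^2 + 6*j^3*t - 20*j^3 + 4*j^2*t^3 + 9*j^2*t^2 - 120*j^2*t + 4*j*t^3 - 180*j*t^2 - 80*t^3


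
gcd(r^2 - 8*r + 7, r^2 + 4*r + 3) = 1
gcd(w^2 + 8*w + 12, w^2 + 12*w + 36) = w + 6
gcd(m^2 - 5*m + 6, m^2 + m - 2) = 1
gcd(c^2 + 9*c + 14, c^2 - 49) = c + 7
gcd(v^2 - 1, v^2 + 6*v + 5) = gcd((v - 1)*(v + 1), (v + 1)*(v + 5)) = v + 1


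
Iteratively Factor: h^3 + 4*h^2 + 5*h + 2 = (h + 1)*(h^2 + 3*h + 2) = (h + 1)^2*(h + 2)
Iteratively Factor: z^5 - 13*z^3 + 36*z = (z - 3)*(z^4 + 3*z^3 - 4*z^2 - 12*z) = (z - 3)*(z + 2)*(z^3 + z^2 - 6*z) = (z - 3)*(z - 2)*(z + 2)*(z^2 + 3*z) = z*(z - 3)*(z - 2)*(z + 2)*(z + 3)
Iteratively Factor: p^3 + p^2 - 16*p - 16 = (p + 4)*(p^2 - 3*p - 4) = (p + 1)*(p + 4)*(p - 4)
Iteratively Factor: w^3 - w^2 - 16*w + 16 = (w + 4)*(w^2 - 5*w + 4) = (w - 1)*(w + 4)*(w - 4)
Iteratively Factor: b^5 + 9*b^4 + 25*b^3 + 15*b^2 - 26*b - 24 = (b + 2)*(b^4 + 7*b^3 + 11*b^2 - 7*b - 12) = (b + 2)*(b + 3)*(b^3 + 4*b^2 - b - 4) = (b - 1)*(b + 2)*(b + 3)*(b^2 + 5*b + 4) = (b - 1)*(b + 1)*(b + 2)*(b + 3)*(b + 4)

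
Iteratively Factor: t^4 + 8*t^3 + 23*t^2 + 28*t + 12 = (t + 2)*(t^3 + 6*t^2 + 11*t + 6) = (t + 2)^2*(t^2 + 4*t + 3) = (t + 2)^2*(t + 3)*(t + 1)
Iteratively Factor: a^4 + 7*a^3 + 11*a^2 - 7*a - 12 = (a + 4)*(a^3 + 3*a^2 - a - 3) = (a + 1)*(a + 4)*(a^2 + 2*a - 3) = (a - 1)*(a + 1)*(a + 4)*(a + 3)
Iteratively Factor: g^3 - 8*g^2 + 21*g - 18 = (g - 2)*(g^2 - 6*g + 9) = (g - 3)*(g - 2)*(g - 3)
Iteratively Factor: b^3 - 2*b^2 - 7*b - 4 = (b + 1)*(b^2 - 3*b - 4) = (b - 4)*(b + 1)*(b + 1)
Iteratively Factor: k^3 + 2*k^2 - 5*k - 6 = (k - 2)*(k^2 + 4*k + 3) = (k - 2)*(k + 3)*(k + 1)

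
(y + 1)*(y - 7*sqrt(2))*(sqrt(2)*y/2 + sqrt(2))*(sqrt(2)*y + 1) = y^4 - 13*sqrt(2)*y^3/2 + 3*y^3 - 39*sqrt(2)*y^2/2 - 5*y^2 - 21*y - 13*sqrt(2)*y - 14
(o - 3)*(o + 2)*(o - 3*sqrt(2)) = o^3 - 3*sqrt(2)*o^2 - o^2 - 6*o + 3*sqrt(2)*o + 18*sqrt(2)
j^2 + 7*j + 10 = (j + 2)*(j + 5)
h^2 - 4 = (h - 2)*(h + 2)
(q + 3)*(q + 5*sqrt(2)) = q^2 + 3*q + 5*sqrt(2)*q + 15*sqrt(2)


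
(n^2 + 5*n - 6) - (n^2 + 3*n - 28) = 2*n + 22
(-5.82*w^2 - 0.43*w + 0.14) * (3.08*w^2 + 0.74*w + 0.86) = -17.9256*w^4 - 5.6312*w^3 - 4.8922*w^2 - 0.2662*w + 0.1204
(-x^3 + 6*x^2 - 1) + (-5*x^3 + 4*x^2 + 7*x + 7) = -6*x^3 + 10*x^2 + 7*x + 6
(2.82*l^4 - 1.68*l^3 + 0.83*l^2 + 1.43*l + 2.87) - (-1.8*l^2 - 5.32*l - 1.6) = 2.82*l^4 - 1.68*l^3 + 2.63*l^2 + 6.75*l + 4.47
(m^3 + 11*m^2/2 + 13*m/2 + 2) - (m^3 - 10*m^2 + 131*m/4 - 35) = 31*m^2/2 - 105*m/4 + 37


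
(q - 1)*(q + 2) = q^2 + q - 2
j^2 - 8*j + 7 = (j - 7)*(j - 1)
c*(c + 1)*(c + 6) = c^3 + 7*c^2 + 6*c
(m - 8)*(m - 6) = m^2 - 14*m + 48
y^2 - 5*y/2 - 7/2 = (y - 7/2)*(y + 1)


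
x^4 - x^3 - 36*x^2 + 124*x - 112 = (x - 4)*(x - 2)^2*(x + 7)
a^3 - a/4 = a*(a - 1/2)*(a + 1/2)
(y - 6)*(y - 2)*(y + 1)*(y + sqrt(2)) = y^4 - 7*y^3 + sqrt(2)*y^3 - 7*sqrt(2)*y^2 + 4*y^2 + 4*sqrt(2)*y + 12*y + 12*sqrt(2)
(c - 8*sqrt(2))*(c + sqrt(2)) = c^2 - 7*sqrt(2)*c - 16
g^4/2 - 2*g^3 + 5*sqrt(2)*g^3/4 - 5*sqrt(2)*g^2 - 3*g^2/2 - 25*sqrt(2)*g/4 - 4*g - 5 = (g/2 + sqrt(2))*(g - 5)*(g + 1)*(g + sqrt(2)/2)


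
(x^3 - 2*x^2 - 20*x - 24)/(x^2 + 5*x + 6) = (x^2 - 4*x - 12)/(x + 3)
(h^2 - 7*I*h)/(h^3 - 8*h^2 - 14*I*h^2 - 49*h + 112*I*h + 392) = h/(h^2 - h*(8 + 7*I) + 56*I)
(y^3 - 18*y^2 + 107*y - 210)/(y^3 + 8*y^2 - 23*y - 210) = (y^2 - 13*y + 42)/(y^2 + 13*y + 42)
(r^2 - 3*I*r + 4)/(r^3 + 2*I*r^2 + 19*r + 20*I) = 1/(r + 5*I)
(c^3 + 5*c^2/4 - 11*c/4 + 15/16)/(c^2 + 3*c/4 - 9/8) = (4*c^2 + 8*c - 5)/(2*(2*c + 3))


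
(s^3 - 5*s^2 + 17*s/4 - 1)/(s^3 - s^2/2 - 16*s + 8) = (s - 1/2)/(s + 4)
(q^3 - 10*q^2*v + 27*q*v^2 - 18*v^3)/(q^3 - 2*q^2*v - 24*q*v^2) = (q^2 - 4*q*v + 3*v^2)/(q*(q + 4*v))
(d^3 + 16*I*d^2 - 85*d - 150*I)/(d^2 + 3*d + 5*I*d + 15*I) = (d^2 + 11*I*d - 30)/(d + 3)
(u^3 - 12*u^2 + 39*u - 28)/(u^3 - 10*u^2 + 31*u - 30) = (u^3 - 12*u^2 + 39*u - 28)/(u^3 - 10*u^2 + 31*u - 30)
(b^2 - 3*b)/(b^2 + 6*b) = (b - 3)/(b + 6)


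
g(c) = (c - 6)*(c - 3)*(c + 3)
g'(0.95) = -17.69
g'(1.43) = -20.03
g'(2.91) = -18.52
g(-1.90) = 42.58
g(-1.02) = 55.88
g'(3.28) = -16.08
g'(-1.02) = 6.36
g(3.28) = -4.78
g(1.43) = 31.78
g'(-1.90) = 24.63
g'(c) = (c - 6)*(c - 3) + (c - 6)*(c + 3) + (c - 3)*(c + 3) = 3*c^2 - 12*c - 9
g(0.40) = 49.50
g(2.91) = 1.64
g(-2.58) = 20.11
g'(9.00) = 126.00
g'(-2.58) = 41.93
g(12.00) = 810.00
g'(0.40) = -13.32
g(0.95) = 40.89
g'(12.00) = 279.00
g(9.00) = 216.00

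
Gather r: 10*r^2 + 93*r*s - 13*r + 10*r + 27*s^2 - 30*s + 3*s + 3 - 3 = 10*r^2 + r*(93*s - 3) + 27*s^2 - 27*s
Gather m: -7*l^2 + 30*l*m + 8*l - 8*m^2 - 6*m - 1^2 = -7*l^2 + 8*l - 8*m^2 + m*(30*l - 6) - 1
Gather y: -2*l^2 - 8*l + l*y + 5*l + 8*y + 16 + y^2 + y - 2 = -2*l^2 - 3*l + y^2 + y*(l + 9) + 14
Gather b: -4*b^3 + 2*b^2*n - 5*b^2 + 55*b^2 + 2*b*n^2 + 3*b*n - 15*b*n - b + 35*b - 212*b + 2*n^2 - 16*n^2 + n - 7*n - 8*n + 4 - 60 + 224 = -4*b^3 + b^2*(2*n + 50) + b*(2*n^2 - 12*n - 178) - 14*n^2 - 14*n + 168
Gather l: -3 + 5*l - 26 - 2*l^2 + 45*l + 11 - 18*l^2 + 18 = -20*l^2 + 50*l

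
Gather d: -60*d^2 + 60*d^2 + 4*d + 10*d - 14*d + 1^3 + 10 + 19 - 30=0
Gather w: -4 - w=-w - 4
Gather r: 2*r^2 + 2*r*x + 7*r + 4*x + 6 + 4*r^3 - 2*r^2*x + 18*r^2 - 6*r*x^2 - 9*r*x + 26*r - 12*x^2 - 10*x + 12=4*r^3 + r^2*(20 - 2*x) + r*(-6*x^2 - 7*x + 33) - 12*x^2 - 6*x + 18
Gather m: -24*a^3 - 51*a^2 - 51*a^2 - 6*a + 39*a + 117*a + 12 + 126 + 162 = -24*a^3 - 102*a^2 + 150*a + 300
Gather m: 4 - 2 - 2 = 0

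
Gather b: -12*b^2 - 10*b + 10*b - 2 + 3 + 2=3 - 12*b^2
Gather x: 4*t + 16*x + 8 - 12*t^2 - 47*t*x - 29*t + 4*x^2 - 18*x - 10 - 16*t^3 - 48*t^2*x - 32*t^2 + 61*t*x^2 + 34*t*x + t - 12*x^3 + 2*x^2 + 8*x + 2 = -16*t^3 - 44*t^2 - 24*t - 12*x^3 + x^2*(61*t + 6) + x*(-48*t^2 - 13*t + 6)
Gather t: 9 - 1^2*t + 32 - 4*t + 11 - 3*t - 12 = 40 - 8*t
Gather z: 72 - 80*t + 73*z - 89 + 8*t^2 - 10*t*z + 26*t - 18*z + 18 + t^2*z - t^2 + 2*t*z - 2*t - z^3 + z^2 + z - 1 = 7*t^2 - 56*t - z^3 + z^2 + z*(t^2 - 8*t + 56)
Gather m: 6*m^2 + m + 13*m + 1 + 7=6*m^2 + 14*m + 8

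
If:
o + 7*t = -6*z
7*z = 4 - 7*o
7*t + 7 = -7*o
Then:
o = -25/84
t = -59/84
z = 73/84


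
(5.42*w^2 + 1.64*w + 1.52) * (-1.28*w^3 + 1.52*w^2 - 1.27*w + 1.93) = -6.9376*w^5 + 6.1392*w^4 - 6.3362*w^3 + 10.6882*w^2 + 1.2348*w + 2.9336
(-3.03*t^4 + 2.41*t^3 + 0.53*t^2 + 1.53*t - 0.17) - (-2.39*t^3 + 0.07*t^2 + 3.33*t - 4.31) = -3.03*t^4 + 4.8*t^3 + 0.46*t^2 - 1.8*t + 4.14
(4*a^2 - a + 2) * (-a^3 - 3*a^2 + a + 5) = -4*a^5 - 11*a^4 + 5*a^3 + 13*a^2 - 3*a + 10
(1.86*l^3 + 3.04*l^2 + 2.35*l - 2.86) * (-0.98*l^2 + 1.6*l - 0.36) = -1.8228*l^5 - 0.00319999999999965*l^4 + 1.8914*l^3 + 5.4684*l^2 - 5.422*l + 1.0296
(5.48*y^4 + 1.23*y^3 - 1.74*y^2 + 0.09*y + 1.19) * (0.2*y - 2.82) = 1.096*y^5 - 15.2076*y^4 - 3.8166*y^3 + 4.9248*y^2 - 0.0158*y - 3.3558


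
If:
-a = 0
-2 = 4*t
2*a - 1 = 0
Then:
No Solution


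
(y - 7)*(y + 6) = y^2 - y - 42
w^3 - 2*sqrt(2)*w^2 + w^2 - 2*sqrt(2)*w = w*(w + 1)*(w - 2*sqrt(2))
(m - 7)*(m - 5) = m^2 - 12*m + 35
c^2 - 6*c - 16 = (c - 8)*(c + 2)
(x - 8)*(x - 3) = x^2 - 11*x + 24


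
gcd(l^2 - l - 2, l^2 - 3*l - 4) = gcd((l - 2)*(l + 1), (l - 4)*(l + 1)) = l + 1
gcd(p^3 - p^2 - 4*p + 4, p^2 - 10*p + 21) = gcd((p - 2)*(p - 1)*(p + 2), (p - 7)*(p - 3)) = 1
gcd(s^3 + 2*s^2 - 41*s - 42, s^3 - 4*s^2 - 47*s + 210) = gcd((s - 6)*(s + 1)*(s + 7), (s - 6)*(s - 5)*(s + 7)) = s^2 + s - 42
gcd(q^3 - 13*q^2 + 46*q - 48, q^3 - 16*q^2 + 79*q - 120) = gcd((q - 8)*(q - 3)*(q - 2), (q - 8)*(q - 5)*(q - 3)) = q^2 - 11*q + 24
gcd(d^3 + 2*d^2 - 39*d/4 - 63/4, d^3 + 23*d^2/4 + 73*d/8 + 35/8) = d + 7/2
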